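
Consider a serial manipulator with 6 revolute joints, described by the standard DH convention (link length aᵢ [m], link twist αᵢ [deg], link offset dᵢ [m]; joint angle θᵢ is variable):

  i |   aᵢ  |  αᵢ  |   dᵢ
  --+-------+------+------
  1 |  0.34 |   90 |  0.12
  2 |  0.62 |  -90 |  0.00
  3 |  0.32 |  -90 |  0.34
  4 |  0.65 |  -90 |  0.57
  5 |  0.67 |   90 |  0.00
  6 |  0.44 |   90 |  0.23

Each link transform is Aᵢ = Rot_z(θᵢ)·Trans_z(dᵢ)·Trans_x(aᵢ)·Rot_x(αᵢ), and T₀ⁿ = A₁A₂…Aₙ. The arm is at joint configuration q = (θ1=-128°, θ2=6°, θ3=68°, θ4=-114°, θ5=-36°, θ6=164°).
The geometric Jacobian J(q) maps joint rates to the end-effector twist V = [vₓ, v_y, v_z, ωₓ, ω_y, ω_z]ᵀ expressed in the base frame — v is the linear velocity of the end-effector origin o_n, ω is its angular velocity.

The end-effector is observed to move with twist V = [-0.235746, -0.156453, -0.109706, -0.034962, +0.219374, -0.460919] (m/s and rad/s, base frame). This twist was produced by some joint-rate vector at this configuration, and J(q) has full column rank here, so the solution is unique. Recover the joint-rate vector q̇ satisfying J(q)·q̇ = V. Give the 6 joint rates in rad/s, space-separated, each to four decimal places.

-0.3520 -0.1510 0.1090 -0.0240 -0.4030 0.0700

o_n = [0.3261, -0.3420, 1.1395]
J₁: ẑ×o_n = [0.3420, 0.3261, -0.0000], ω = ẑ
J2: z=[-0.7880, 0.6157, 0.0000] o=[-0.2093, -0.2679, 0.1200] → [0.6276, 0.8033, -0.2712, -0.7880, 0.6157, 0.0000]
J3: z=[0.0644, 0.0824, 0.9945] o=[-0.5889, -0.7538, 0.1848] → [-0.3309, 0.8486, -0.0489, 0.0644, 0.0824, 0.9945]
J4: z=[0.8629, 0.4960, -0.0969] o=[-0.4067, -1.0024, 0.5355] → [0.3636, -0.5922, 0.2064, 0.8629, 0.4960, -0.0969]
J5: z=[0.4841, -0.7562, 0.4403] o=[-0.0091, -0.4423, 1.0604] → [-0.1039, 0.1093, 0.3020, 0.4841, -0.7562, 0.4403]
J6: z=[0.7834, 0.1504, -0.6031] o=[0.2521, -0.0156, 1.5061] → [-0.2520, 0.2426, -0.2669, 0.7834, 0.1504, -0.6031]
q̇ = J⁺·V = [-0.3520, -0.1510, 0.1090, -0.0240, -0.4030, 0.0700]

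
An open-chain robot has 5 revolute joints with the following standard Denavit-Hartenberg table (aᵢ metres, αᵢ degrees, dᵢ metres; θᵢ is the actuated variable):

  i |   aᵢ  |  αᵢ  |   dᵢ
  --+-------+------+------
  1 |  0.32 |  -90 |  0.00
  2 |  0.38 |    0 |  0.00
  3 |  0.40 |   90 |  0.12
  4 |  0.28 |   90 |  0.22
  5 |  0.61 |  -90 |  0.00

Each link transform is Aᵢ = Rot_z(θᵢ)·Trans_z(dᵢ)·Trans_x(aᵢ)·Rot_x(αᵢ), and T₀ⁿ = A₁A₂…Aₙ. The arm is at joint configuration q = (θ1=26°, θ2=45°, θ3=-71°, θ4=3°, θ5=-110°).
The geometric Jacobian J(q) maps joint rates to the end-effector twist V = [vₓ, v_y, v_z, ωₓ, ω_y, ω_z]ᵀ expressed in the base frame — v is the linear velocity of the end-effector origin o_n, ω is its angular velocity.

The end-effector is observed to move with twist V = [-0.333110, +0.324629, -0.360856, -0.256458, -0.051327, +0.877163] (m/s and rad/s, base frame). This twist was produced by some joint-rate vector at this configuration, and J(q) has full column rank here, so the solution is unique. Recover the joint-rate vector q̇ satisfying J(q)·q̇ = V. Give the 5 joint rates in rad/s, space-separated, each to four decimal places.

0.3330 0.7890 -0.5100 0.6000 0.2130

o_n = [0.9948, 0.6228, -0.3796]
J₁: ẑ×o_n = [-0.6228, 0.9948, 0.0000], ω = ẑ
J2: z=[-0.4384, 0.8988, 0.0000] o=[0.2876, 0.1403, 0.0000] → [-0.3412, -0.1664, -0.8471, -0.4384, 0.8988, 0.0000]
J3: z=[-0.4384, 0.8988, 0.0000] o=[0.5291, 0.2581, -0.2687] → [-0.0997, -0.0486, -0.5784, -0.4384, 0.8988, 0.0000]
J4: z=[-0.3940, -0.1922, 0.8988] o=[0.7996, 0.5235, -0.0934] → [-0.0343, 0.0626, -0.0016, -0.3940, -0.1922, 0.8988]
J5: z=[0.4800, -0.8769, 0.0229] o=[0.9324, 0.6046, 0.2270] → [0.5315, 0.2926, 0.0634, 0.4800, -0.8769, 0.0229]
q̇ = J⁺·V = [0.3330, 0.7890, -0.5100, 0.6000, 0.2130]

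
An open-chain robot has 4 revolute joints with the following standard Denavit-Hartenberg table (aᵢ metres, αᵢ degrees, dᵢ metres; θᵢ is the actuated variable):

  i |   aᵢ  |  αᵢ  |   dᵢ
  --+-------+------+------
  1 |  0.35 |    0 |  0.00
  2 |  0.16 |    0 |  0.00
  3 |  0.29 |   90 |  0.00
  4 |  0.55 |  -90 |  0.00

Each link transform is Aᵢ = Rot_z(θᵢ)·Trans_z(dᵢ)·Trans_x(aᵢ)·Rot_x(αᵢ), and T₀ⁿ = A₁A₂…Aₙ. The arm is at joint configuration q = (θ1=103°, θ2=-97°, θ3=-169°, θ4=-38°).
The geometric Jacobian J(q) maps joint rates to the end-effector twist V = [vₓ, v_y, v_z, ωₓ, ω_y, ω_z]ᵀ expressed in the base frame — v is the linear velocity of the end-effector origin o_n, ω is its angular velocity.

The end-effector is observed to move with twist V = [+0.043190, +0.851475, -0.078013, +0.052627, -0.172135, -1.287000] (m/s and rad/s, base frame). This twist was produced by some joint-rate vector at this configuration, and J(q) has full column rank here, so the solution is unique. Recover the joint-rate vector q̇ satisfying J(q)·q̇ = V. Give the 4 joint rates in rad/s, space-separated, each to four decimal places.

o_n = [-0.6114, 0.1463, -0.3386]
J₁: ẑ×o_n = [-0.1463, -0.6114, 0.0000], ω = ẑ
J2: z=[0.0000, 0.0000, 1.0000] o=[-0.0787, 0.3410, 0.0000] → [0.1948, -0.5327, 0.0000, 0.0000, 0.0000, 1.0000]
J3: z=[0.0000, 0.0000, 1.0000] o=[0.0804, 0.3578, 0.0000] → [0.2115, -0.6918, 0.0000, 0.0000, 0.0000, 1.0000]
J4: z=[-0.2924, 0.9563, 0.0000] o=[-0.1969, 0.2730, 0.0000] → [-0.3238, -0.0990, 0.4334, -0.2924, 0.9563, 0.0000]
q̇ = J⁺·V = [-0.7190, 0.0070, -0.5750, -0.1800]

-0.7190 0.0070 -0.5750 -0.1800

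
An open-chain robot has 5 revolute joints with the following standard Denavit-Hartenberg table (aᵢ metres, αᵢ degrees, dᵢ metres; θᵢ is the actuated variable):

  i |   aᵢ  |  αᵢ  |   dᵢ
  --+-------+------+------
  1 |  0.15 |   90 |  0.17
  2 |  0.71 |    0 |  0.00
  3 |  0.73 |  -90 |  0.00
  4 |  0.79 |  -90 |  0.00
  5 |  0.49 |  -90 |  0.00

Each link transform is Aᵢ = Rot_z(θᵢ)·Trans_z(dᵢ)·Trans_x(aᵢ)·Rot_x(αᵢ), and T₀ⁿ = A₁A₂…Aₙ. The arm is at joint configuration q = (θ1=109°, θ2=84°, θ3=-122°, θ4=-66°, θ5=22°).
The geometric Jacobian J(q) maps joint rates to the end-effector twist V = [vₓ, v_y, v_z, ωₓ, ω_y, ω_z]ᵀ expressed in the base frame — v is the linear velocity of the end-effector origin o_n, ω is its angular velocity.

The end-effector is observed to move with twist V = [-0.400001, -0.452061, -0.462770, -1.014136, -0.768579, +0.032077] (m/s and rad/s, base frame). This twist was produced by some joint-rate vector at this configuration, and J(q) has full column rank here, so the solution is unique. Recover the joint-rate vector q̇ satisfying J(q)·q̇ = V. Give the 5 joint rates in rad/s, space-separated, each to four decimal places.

0.8720 -0.8660 -0.2520 -0.9060 0.2240

o_n = [0.7215, 1.3962, -0.0296]
J₁: ẑ×o_n = [-1.3962, 0.7215, 0.0000], ω = ẑ
J2: z=[0.9455, 0.3256, 0.0000] o=[-0.0488, 0.1418, 0.1700] → [-0.0650, 0.1887, 0.9353, 0.9455, 0.3256, 0.0000]
J3: z=[0.9455, 0.3256, 0.0000] o=[-0.0730, 0.2120, 0.8761] → [-0.2949, 0.8563, 0.8611, 0.9455, 0.3256, 0.0000]
J4: z=[-0.2004, 0.5821, 0.7880] o=[-0.2603, 0.7559, 0.4267] → [-0.7702, 0.6822, -0.6998, -0.2004, 0.5821, 0.7880]
J5: z=[-0.6189, 0.5482, -0.5624] o=[0.3397, 1.2303, 0.2289] → [-0.0483, -0.3747, -0.3120, -0.6189, 0.5482, -0.5624]
q̇ = J⁺·V = [0.8720, -0.8660, -0.2520, -0.9060, 0.2240]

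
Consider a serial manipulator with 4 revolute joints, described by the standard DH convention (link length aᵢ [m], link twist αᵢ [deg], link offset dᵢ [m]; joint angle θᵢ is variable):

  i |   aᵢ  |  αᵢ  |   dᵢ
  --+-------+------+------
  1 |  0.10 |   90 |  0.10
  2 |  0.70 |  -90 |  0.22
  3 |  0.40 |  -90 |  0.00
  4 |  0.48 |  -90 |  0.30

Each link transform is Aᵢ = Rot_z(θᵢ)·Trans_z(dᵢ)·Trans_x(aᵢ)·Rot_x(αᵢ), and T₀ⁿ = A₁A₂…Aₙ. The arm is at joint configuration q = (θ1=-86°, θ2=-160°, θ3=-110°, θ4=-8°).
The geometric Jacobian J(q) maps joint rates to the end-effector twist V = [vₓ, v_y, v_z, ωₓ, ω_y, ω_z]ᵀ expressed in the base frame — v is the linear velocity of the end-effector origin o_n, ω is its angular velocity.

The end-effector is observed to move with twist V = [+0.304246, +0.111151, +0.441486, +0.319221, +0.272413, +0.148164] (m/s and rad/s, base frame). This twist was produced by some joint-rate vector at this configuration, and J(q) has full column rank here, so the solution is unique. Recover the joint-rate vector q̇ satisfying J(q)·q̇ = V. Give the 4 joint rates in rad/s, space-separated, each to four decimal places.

-0.5730 -0.3330 -0.7630 -0.0130

o_n = [-1.1785, 0.4374, -0.1962]
J₁: ẑ×o_n = [-0.4374, -1.1785, 0.0000], ω = ẑ
J2: z=[-0.9976, -0.0698, 0.0000] o=[0.0070, -0.0998, 0.1000] → [0.0207, -0.2955, -0.6185, -0.9976, -0.0698, 0.0000]
J3: z=[0.0239, -0.3412, -0.9397] o=[-0.2584, 0.5411, -0.1394] → [-0.0781, 0.8660, -0.3164, 0.0239, -0.3412, -0.9397]
J4: z=[-0.4028, 0.8570, -0.3214] o=[-0.6244, 0.3866, -0.0926] → [-0.0725, 0.1364, 0.4545, -0.4028, 0.8570, -0.3214]
q̇ = J⁺·V = [-0.5730, -0.3330, -0.7630, -0.0130]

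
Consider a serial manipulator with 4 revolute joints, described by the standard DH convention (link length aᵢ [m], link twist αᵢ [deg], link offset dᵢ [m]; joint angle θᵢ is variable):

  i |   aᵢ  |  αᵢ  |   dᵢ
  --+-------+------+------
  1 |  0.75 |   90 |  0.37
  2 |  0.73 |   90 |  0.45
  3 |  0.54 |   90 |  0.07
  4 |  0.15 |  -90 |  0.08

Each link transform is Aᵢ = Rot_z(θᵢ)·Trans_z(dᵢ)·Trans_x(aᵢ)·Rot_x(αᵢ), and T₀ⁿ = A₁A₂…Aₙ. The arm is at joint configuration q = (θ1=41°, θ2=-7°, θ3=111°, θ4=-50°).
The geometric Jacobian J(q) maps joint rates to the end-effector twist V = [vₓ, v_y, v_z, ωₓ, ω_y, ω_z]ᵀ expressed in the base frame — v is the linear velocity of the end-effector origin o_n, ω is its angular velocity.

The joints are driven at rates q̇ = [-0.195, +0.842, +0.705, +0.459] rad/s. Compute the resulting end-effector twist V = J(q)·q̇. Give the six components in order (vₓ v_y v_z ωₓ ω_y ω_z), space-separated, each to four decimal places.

-0.3575 -0.5758 0.4984 0.9165 -0.5369 -0.9470

o_n = [1.7059, 0.0614, 0.3443]
J₁: ẑ×o_n = [-0.0614, 1.7059, 0.0000], ω = ẑ
J2: z=[0.6561, -0.7547, 0.0000] o=[0.5660, 0.4920, 0.3700] → [0.0194, 0.0169, 0.5778, 0.6561, -0.7547, 0.0000]
J3: z=[-0.0920, -0.0800, -0.9925] o=[1.4081, 0.6278, 0.2810] → [-0.5672, -0.2898, 0.0759, -0.0920, -0.0800, -0.9925]
J4: z=[0.9344, 0.3375, -0.1138] o=[1.5874, 0.1157, 0.2351] → [0.0307, -0.1155, -0.0907, 0.9344, 0.3375, -0.1138]
V = J·q̇ = [-0.3575, -0.5758, 0.4984, 0.9165, -0.5369, -0.9470]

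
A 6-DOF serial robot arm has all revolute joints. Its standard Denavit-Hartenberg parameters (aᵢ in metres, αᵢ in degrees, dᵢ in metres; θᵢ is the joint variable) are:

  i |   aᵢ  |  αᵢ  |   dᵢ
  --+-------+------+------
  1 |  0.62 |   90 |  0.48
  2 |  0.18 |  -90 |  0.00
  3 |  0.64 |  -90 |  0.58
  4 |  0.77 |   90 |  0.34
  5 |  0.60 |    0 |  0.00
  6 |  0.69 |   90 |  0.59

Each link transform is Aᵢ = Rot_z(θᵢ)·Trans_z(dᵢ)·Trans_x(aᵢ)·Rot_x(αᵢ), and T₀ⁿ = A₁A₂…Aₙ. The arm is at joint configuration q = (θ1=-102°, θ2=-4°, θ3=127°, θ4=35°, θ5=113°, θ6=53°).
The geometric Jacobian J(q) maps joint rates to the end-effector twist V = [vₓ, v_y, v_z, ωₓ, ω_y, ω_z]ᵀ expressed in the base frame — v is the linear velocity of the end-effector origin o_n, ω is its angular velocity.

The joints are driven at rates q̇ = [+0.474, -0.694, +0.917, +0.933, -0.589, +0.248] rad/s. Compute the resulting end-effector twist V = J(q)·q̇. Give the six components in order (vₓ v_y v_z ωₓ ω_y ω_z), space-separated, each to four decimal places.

-1.0046 0.2699 0.3953 0.0977 0.5736 1.1539

o_n = [0.1562, 0.4640, 1.7003]
J₁: ẑ×o_n = [-0.4640, 0.1562, 0.0000], ω = ẑ
J2: z=[-0.9781, 0.2079, 0.0000] o=[-0.1289, -0.6065, 0.4800] → [0.2537, 1.1936, -1.1063, -0.9781, 0.2079, 0.0000]
J3: z=[-0.0145, -0.0682, 0.9976] o=[-0.1662, -0.7821, 0.4674] → [-1.3271, 0.3395, 0.0039, -0.0145, -0.0682, 0.9976]
J4: z=[-0.4230, 0.9044, 0.0557] o=[0.4052, -0.5521, 1.0729] → [0.5108, 0.2515, -0.2046, -0.4230, 0.9044, 0.0557]
J5: z=[0.5078, 0.1857, 0.8412] o=[0.8392, 0.0512, 0.6777] → [-0.1574, -1.0938, 0.3364, 0.5078, 0.1857, 0.8412]
J6: z=[0.5078, 0.1857, 0.8412] o=[0.4297, 0.4606, 0.8346] → [0.1579, -0.6696, 0.0525, 0.5078, 0.1857, 0.8412]
V = J·q̇ = [-1.0046, 0.2699, 0.3953, 0.0977, 0.5736, 1.1539]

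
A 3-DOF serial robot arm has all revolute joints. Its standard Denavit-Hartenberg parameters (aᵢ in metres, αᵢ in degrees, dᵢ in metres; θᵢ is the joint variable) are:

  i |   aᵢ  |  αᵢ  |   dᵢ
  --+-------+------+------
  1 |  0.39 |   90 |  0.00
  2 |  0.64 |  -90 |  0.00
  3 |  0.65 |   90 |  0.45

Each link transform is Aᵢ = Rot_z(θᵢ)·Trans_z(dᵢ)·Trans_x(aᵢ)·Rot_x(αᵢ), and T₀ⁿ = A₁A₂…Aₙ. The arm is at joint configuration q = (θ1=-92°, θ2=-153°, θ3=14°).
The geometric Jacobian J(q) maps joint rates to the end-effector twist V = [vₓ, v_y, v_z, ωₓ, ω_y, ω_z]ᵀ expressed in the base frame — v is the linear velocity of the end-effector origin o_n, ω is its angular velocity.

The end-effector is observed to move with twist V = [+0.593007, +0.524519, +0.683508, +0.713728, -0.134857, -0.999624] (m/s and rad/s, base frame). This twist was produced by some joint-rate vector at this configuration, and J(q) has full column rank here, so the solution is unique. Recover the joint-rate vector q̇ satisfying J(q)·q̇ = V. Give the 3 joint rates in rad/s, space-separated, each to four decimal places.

-0.7840 -0.7180 0.2420

o_n = [0.1759, 0.5321, -0.9778]
J₁: ẑ×o_n = [-0.5321, 0.1759, 0.0000], ω = ẑ
J2: z=[-0.9994, 0.0349, 0.0000] o=[-0.0136, -0.3898, 0.0000] → [-0.0341, -0.9772, -0.9279, -0.9994, 0.0349, 0.0000]
J3: z=[-0.0158, -0.4537, -0.8910] o=[0.0063, 0.1801, -0.2906] → [0.6254, -0.1620, 0.0714, -0.0158, -0.4537, -0.8910]
q̇ = J⁺·V = [-0.7840, -0.7180, 0.2420]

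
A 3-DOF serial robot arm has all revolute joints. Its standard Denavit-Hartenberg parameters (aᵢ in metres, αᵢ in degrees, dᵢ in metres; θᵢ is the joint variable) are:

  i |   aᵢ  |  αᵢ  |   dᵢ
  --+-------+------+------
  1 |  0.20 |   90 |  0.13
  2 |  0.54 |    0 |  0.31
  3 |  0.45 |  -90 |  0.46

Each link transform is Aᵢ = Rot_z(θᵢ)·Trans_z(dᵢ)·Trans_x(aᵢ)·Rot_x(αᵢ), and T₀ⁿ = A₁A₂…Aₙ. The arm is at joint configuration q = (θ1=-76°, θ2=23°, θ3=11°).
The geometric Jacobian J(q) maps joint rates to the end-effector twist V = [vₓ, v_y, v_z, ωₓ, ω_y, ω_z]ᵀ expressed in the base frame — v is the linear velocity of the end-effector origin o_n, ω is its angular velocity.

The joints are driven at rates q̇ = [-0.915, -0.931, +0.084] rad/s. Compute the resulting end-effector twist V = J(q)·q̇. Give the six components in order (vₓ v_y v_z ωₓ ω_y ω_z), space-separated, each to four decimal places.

-1.0215 0.0493 -0.7788 0.8218 0.2049 -0.9150

o_n = [-0.4882, -1.2246, 0.5926]
J₁: ẑ×o_n = [1.2246, -0.4882, 0.0000], ω = ẑ
J2: z=[-0.9703, -0.2419, 0.0000] o=[0.0484, -0.1941, 0.1300] → [-0.1119, 0.4489, 0.8701, -0.9703, -0.2419, 0.0000]
J3: z=[-0.9703, -0.2419, 0.0000] o=[-0.1322, -0.7514, 0.3410] → [-0.0609, 0.2442, 0.3731, -0.9703, -0.2419, 0.0000]
V = J·q̇ = [-1.0215, 0.0493, -0.7788, 0.8218, 0.2049, -0.9150]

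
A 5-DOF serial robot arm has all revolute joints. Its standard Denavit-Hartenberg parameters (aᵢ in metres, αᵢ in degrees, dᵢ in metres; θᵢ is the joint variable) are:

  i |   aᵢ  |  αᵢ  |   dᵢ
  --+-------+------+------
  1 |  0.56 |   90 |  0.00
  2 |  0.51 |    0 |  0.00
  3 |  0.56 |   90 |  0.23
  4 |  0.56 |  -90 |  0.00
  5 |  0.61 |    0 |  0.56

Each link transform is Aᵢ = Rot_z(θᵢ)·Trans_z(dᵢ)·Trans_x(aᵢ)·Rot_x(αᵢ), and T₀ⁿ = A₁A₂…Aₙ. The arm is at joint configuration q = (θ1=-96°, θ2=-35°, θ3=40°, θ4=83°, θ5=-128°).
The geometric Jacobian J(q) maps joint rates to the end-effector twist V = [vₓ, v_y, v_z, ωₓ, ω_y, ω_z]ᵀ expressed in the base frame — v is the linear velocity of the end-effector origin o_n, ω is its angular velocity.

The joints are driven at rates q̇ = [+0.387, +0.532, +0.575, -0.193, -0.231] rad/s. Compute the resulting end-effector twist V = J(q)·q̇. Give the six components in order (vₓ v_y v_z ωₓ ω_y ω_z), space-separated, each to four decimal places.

0.3162 -0.9349 0.3875 -1.0951 -0.0977 0.5992

o_n = [-0.5880, -0.9902, -0.7691]
J₁: ẑ×o_n = [0.9902, -0.5880, 0.0000], ω = ẑ
J2: z=[-0.9945, 0.1045, 0.0000] o=[-0.0585, -0.5569, 0.0000] → [-0.0804, -0.7648, 0.4862, -0.9945, 0.1045, 0.0000]
J3: z=[-0.9945, 0.1045, 0.0000] o=[-0.1022, -0.9724, -0.2925] → [-0.0498, -0.4739, 0.0684, -0.9945, 0.1045, 0.0000]
J4: z=[-0.0091, -0.0867, -0.9962] o=[-0.3893, -1.5032, -0.2437] → [0.5566, 0.1932, -0.0219, -0.0091, -0.0867, -0.9962]
J5: z=[-0.0178, 0.9961, -0.0865] o=[-0.9491, -1.5127, -0.2378] → [-0.4840, -0.0407, -0.3690, -0.0178, 0.9961, -0.0865]
V = J·q̇ = [0.3162, -0.9349, 0.3875, -1.0951, -0.0977, 0.5992]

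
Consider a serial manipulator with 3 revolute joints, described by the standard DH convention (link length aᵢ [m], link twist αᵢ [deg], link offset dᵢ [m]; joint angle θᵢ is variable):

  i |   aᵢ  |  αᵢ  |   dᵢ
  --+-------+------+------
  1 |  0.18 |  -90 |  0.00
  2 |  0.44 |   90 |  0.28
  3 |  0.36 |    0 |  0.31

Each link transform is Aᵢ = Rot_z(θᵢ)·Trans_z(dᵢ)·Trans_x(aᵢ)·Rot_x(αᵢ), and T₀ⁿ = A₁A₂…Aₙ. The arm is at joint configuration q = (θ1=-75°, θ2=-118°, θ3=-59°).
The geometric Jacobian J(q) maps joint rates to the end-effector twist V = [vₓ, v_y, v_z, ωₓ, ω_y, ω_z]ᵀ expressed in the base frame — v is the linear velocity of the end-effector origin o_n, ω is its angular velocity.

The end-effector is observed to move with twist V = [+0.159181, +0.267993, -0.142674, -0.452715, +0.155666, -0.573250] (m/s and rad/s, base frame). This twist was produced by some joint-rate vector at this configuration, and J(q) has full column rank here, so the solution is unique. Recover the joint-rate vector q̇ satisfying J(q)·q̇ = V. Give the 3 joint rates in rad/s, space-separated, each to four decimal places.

-0.4310 -0.3970 0.3030

o_n = [-0.1279, 0.3667, 0.4067]
J₁: ẑ×o_n = [-0.3667, -0.1279, 0.0000], ω = ẑ
J2: z=[0.9659, 0.2588, 0.0000] o=[0.0466, -0.1739, 0.0000] → [0.1053, -0.3928, 0.5673, 0.9659, 0.2588, 0.0000]
J3: z=[-0.2285, 0.8529, -0.4695] o=[0.2636, 0.0981, 0.3885] → [0.1416, 0.1879, 0.2725, -0.2285, 0.8529, -0.4695]
q̇ = J⁺·V = [-0.4310, -0.3970, 0.3030]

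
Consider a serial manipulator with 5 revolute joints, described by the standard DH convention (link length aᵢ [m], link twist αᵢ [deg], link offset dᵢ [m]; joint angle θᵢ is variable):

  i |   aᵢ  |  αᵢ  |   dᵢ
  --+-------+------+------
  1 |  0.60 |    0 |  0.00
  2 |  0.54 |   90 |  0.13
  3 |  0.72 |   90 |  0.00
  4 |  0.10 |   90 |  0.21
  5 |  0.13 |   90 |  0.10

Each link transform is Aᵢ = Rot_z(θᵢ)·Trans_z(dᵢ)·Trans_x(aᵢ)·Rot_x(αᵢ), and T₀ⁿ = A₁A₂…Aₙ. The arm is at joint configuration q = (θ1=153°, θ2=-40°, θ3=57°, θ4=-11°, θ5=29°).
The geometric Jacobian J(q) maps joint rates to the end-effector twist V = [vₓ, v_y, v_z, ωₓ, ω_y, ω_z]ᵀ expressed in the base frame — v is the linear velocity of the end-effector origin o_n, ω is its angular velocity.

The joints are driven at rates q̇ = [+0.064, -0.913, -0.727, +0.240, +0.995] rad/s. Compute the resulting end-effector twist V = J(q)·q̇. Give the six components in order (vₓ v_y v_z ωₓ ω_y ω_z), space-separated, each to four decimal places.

0.7724 1.0014 -0.6123 -1.6065 -0.5756 -1.1389

o_n = [-1.1568, 1.3825, 0.7451]
J₁: ẑ×o_n = [-1.3825, -1.1568, 0.0000], ω = ẑ
J2: z=[0.0000, 0.0000, 1.0000] o=[-0.5346, 0.2724, 0.0000] → [-1.1101, -0.6222, 0.0000, 0.0000, 0.0000, 1.0000]
J3: z=[0.9205, 0.3907, 0.0000] o=[-0.7456, 0.7695, 0.1300] → [0.2403, -0.5662, 0.7250, 0.9205, 0.3907, 0.0000]
J4: z=[-0.3277, 0.7720, -0.5446] o=[-0.8988, 1.1304, 0.7338] → [0.1460, 0.1442, 0.1165, -0.3277, 0.7720, -0.5446]
J5: z=[-0.8630, -0.4792, -0.1600] o=[-1.0061, 1.3343, 0.7018] → [-0.0130, 0.0615, -0.1138, -0.8630, -0.4792, -0.1600]
V = J·q̇ = [0.7724, 1.0014, -0.6123, -1.6065, -0.5756, -1.1389]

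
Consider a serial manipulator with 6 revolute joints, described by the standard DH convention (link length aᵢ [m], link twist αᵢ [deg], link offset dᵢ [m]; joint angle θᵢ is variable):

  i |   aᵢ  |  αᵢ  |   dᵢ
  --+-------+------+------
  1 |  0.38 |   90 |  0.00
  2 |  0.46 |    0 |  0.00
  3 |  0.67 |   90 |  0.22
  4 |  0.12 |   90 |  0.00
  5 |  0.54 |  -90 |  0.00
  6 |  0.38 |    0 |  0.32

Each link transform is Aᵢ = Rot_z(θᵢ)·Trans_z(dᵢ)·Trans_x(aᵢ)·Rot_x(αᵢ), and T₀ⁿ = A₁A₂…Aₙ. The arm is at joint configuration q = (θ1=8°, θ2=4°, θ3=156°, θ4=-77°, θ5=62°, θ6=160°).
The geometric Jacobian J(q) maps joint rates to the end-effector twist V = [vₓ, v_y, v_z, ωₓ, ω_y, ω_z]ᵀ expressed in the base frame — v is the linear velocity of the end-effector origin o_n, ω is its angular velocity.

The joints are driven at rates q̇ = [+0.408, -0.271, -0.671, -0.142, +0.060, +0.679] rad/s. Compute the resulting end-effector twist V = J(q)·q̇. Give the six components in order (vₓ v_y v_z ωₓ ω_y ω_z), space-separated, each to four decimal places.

0.8360 0.2169 0.3004 0.1881 0.4014 0.5080

o_n = [0.2561, -0.2911, 0.5916]
J₁: ẑ×o_n = [0.2911, 0.2561, -0.0000], ω = ẑ
J2: z=[0.1392, -0.9903, 0.0000] o=[0.3763, 0.0529, 0.0000] → [-0.5858, -0.0823, -0.1669, 0.1392, -0.9903, 0.0000]
J3: z=[0.1392, -0.9903, 0.0000] o=[0.8307, 0.1167, 0.0321] → [-0.5541, -0.0779, -0.6258, 0.1392, -0.9903, 0.0000]
J4: z=[0.3387, 0.0476, 0.9397] o=[0.2379, -0.1887, 0.2612] → [0.1119, -0.0947, -0.0355, 0.3387, 0.0476, 0.9397]
J5: z=[0.8754, 0.3502, -0.3333] o=[0.1965, -0.0765, 0.2705] → [0.0409, -0.3010, -0.2088, 0.8754, 0.3502, -0.3333]
J6: z=[0.4636, -0.8036, 0.3732] o=[0.2705, 0.1834, 0.7380] → [0.2948, 0.0625, -0.2315, 0.4636, -0.8036, 0.3732]
V = J·q̇ = [0.8360, 0.2169, 0.3004, 0.1881, 0.4014, 0.5080]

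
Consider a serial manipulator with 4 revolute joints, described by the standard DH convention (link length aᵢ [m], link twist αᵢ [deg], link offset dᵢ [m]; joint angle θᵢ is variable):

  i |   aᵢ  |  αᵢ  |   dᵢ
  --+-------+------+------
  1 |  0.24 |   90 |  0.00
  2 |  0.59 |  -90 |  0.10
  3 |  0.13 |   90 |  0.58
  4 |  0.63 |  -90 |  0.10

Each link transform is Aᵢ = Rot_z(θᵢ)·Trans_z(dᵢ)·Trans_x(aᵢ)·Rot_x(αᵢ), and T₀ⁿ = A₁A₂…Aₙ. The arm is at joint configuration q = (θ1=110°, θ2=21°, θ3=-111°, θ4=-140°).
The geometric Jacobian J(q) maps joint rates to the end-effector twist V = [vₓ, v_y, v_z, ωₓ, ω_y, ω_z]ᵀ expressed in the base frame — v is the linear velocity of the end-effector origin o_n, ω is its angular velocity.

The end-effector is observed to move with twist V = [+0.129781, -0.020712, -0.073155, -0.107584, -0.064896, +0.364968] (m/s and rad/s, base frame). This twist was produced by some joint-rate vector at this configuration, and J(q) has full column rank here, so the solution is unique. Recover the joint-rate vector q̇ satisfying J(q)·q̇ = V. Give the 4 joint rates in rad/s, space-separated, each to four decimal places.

o_n = [-0.5086, 0.6225, 0.3867]
J₁: ẑ×o_n = [-0.6225, -0.5086, 0.0000], ω = ẑ
J2: z=[0.9397, 0.3420, 0.0000] o=[-0.0821, 0.2255, 0.0000] → [0.1323, -0.3634, 0.5189, 0.9397, 0.3420, 0.0000]
J3: z=[0.1226, -0.3368, 0.9336] o=[-0.1765, 0.7773, 0.2114] → [0.0855, -0.3315, -0.1308, 0.1226, -0.3368, 0.9336]
J4: z=[-0.0387, -0.9416, -0.3346] o=[0.0235, 0.5826, 0.7362] → [0.3424, 0.1645, -0.5026, -0.0387, -0.9416, -0.3346]
q̇ = J⁺·V = [-0.2920, -0.2050, 0.6220, -0.2280]

-0.2920 -0.2050 0.6220 -0.2280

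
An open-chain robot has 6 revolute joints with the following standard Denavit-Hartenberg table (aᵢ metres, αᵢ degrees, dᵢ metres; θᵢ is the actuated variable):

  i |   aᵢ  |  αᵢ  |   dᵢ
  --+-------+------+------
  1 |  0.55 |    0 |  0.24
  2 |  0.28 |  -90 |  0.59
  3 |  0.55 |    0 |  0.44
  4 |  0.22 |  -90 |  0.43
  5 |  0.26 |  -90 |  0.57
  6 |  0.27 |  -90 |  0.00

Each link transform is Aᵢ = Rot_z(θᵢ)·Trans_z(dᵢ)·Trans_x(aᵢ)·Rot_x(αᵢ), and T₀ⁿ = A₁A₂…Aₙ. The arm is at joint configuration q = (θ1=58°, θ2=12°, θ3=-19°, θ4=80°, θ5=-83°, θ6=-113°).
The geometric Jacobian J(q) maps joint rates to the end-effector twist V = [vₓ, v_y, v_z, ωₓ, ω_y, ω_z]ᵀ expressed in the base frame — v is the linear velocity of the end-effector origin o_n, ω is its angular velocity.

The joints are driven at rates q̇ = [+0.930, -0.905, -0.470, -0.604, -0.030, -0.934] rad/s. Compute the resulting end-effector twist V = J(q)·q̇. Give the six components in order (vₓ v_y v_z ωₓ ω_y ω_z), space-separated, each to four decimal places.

-0.0135 0.7683 -0.3236 0.7575 -0.7261 0.8504

o_n = [-0.6018, 1.0043, 0.4033]
J₁: ẑ×o_n = [-1.0043, -0.6018, 0.0000], ω = ẑ
J2: z=[0.0000, 0.0000, 1.0000] o=[0.2915, 0.4664, 0.2400] → [-0.5379, -0.8933, 0.0000, 0.0000, 0.0000, 1.0000]
J3: z=[-0.9397, 0.3420, 0.0000] o=[0.3872, 0.7295, 0.8300] → [-0.1459, -0.4009, 0.0801, -0.9397, 0.3420, 0.0000]
J4: z=[-0.9397, 0.3420, 0.0000] o=[0.1516, 1.3687, 1.0091] → [-0.2072, -0.5692, 0.6001, -0.9397, 0.3420, 0.0000]
J5: z=[-0.2991, -0.8219, -0.4848] o=[-0.2160, 1.6160, 0.8166] → [0.0431, 0.0634, -0.1341, -0.2991, -0.8219, -0.4848]
J6: z=[0.2791, 0.4105, -0.8681] o=[-0.6237, 1.2502, 0.5126] → [-0.2583, 0.0115, -0.0776, 0.2791, 0.4105, -0.8681]
V = J·q̇ = [-0.0135, 0.7683, -0.3236, 0.7575, -0.7261, 0.8504]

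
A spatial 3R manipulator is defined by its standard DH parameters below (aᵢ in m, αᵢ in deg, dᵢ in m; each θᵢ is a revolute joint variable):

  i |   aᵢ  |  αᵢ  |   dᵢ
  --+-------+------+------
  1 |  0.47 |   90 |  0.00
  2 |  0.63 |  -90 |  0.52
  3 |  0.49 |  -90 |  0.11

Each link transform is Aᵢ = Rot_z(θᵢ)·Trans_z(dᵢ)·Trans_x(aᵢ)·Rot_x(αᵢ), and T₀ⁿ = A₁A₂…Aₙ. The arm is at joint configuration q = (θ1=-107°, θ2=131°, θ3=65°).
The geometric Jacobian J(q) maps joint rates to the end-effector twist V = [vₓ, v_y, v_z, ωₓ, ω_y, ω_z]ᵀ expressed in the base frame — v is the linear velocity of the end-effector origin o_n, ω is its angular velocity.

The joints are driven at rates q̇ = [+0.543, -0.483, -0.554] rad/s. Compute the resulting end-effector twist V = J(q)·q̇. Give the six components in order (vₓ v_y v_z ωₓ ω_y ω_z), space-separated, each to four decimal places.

-0.2378 -0.0842 0.4910 0.3397 -0.5411 0.9065

o_n = [-0.0252, 0.1773, 0.5596]
J₁: ẑ×o_n = [-0.1773, -0.0252, 0.0000], ω = ẑ
J2: z=[-0.9563, 0.2924, 0.0000] o=[-0.1374, -0.4495, 0.0000] → [0.1636, 0.5351, -0.6322, -0.9563, 0.2924, 0.0000]
J3: z=[0.2207, 0.7217, -0.6561] o=[-0.5139, 0.0978, 0.4755] → [0.1129, -0.3392, -0.3352, 0.2207, 0.7217, -0.6561]
V = J·q̇ = [-0.2378, -0.0842, 0.4910, 0.3397, -0.5411, 0.9065]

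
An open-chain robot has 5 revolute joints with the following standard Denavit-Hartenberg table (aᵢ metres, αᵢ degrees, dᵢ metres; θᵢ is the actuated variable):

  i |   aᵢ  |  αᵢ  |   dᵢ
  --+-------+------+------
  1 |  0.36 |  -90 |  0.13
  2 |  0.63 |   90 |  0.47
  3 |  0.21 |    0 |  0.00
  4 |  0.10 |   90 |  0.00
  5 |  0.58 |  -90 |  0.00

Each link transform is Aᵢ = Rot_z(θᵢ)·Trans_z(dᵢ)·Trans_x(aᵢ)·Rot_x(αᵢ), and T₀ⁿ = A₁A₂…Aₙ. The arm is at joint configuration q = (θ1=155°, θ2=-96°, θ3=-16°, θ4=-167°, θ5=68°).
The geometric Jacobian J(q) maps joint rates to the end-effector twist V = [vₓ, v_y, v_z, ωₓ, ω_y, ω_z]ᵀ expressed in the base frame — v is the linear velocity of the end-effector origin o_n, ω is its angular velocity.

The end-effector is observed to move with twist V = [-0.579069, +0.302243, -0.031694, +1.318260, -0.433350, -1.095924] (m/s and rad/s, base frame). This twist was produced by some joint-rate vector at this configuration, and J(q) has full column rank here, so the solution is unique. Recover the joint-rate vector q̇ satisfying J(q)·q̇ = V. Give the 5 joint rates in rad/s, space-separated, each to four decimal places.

-0.9270 0.2930 0.9200 0.4680 -0.4580

o_n = [0.0260, -0.4852, 0.5860]
J₁: ẑ×o_n = [0.4852, 0.0260, -0.0000], ω = ẑ
J2: z=[-0.4226, -0.9063, 0.0000] o=[-0.3263, 0.1521, 0.1300] → [-0.4133, 0.1927, 0.5887, -0.4226, -0.9063, 0.0000]
J3: z=[0.9013, -0.4203, -0.1045] o=[-0.4652, -0.3017, 0.7565] → [0.0525, 0.1024, 0.0411, 0.9013, -0.4203, -0.1045]
J4: z=[0.9013, -0.4203, -0.1045] o=[-0.4216, -0.2581, 0.9573] → [0.1323, 0.2879, -0.0165, 0.9013, -0.4203, -0.1045]
J5: z=[-0.4171, -0.9074, 0.0520] o=[-0.4333, -0.2584, 0.8580] → [0.2586, -0.0895, 0.5114, -0.4171, -0.9074, 0.0520]
q̇ = J⁺·V = [-0.9270, 0.2930, 0.9200, 0.4680, -0.4580]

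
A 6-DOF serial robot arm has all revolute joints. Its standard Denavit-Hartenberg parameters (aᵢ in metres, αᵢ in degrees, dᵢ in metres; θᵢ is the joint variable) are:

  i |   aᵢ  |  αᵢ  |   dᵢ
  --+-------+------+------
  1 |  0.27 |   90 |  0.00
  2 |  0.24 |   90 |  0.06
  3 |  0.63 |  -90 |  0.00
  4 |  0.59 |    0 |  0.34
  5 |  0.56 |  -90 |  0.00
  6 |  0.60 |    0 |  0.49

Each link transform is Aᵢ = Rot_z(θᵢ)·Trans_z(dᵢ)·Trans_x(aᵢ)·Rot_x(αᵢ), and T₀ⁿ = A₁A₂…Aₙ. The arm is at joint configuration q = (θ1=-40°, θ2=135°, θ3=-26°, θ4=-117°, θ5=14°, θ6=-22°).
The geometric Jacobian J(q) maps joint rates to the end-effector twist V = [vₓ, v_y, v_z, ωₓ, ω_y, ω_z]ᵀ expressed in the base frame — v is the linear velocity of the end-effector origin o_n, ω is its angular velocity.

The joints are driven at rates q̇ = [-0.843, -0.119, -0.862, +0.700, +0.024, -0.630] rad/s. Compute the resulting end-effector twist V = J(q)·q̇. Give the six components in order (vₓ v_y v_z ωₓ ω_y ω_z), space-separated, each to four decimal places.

-0.7344 0.9565 0.9258 -0.9315 -0.2638 -1.7184

o_n = [0.3908, -0.7322, 1.9376]
J₁: ẑ×o_n = [0.7322, 0.3908, -0.0000], ω = ẑ
J2: z=[-0.6428, -0.7660, 0.0000] o=[0.2068, -0.1736, 0.0000] → [-1.4842, 1.2454, 0.5000, -0.6428, -0.7660, 0.0000]
J3: z=[0.5417, -0.4545, 0.7071] o=[0.0383, -0.1104, 0.1697] → [-0.3639, -0.7083, -0.1765, 0.5417, -0.4545, 0.7071]
J4: z=[-0.8152, -0.4893, 0.3100] o=[-0.0909, 0.3585, 0.5701] → [-0.3310, 1.2641, 1.1248, -0.8152, -0.4893, 0.3100]
J5: z=[-0.8152, -0.4893, 0.3100] o=[-0.0284, -0.2462, 0.8770] → [-0.3683, 0.9945, 0.6013, -0.8152, -0.4893, 0.3100]
J6: z=[-0.0780, 0.6230, 0.7783] o=[0.2930, -0.5879, 1.1827] → [0.5825, 0.1350, -0.0497, -0.0780, 0.6230, 0.7783]
V = J·q̇ = [-0.7344, 0.9565, 0.9258, -0.9315, -0.2638, -1.7184]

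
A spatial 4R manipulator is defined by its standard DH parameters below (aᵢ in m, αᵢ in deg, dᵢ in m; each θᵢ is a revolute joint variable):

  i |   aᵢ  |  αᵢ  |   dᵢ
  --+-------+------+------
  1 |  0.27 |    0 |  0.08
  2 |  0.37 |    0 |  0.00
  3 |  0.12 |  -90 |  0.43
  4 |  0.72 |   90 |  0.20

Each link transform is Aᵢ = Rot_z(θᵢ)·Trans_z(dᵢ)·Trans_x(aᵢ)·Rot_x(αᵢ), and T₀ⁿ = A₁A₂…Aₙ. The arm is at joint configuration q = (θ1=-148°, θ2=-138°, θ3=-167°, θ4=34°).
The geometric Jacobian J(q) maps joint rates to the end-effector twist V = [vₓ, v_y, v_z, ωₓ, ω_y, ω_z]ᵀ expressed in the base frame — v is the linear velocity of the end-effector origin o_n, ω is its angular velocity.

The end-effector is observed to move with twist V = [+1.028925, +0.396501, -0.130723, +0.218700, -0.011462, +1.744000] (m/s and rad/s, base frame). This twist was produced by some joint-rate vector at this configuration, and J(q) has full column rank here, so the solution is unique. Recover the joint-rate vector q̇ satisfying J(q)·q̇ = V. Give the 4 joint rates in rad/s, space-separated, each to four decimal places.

0.2340 0.5420 0.9680 0.2190

o_n = [0.0352, -0.5138, 0.1074]
J₁: ẑ×o_n = [0.5138, 0.0352, -0.0000], ω = ẑ
J2: z=[0.0000, 0.0000, 1.0000] o=[-0.2290, -0.1431, 0.0800] → [0.3707, 0.2642, -0.0000, 0.0000, 0.0000, 1.0000]
J3: z=[0.0000, 0.0000, 1.0000] o=[-0.1270, 0.2126, 0.0800] → [0.7264, 0.1622, -0.0000, 0.0000, 0.0000, 1.0000]
J4: z=[0.9986, -0.0523, 0.0000] o=[-0.1333, 0.0928, 0.5100] → [0.0211, 0.4021, -0.5969, 0.9986, -0.0523, 0.0000]
q̇ = J⁺·V = [0.2340, 0.5420, 0.9680, 0.2190]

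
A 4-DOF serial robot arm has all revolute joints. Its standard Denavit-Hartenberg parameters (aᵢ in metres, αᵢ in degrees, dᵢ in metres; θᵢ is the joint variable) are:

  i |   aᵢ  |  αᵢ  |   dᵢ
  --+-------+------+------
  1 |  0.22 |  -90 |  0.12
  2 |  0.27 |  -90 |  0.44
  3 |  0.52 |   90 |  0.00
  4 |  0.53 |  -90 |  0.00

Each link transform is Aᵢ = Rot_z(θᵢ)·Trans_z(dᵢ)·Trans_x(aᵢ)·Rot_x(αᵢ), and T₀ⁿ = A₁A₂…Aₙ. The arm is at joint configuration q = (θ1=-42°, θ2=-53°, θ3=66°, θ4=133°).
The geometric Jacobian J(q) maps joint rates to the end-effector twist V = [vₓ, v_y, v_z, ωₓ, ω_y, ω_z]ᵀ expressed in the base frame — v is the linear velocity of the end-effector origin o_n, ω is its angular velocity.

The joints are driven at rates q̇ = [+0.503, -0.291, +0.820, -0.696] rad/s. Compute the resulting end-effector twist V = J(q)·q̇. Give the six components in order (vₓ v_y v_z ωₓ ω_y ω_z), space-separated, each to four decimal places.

o_n = [0.7406, -0.2697, 0.1539]
J₁: ẑ×o_n = [0.2697, 0.7406, -0.0000], ω = ẑ
J2: z=[0.6691, 0.7431, 0.0000] o=[0.1635, -0.1472, 0.1200] → [0.0252, -0.0227, -0.5109, 0.6691, 0.7431, 0.0000]
J3: z=[0.5935, -0.5344, -0.6018] o=[0.5787, 0.0710, 0.3356] → [-0.1079, 0.0104, -0.1157, 0.5935, -0.5344, -0.6018]
J4: z=[0.6807, -0.0656, 0.7296] o=[0.3554, -0.3671, 0.5045] → [-0.0481, 0.5198, 0.0916, 0.6807, -0.0656, 0.7296]
V = J·q̇ = [0.0733, 0.0259, -0.0100, -0.1818, -0.6088, -0.4983]

0.0733 0.0259 -0.0100 -0.1818 -0.6088 -0.4983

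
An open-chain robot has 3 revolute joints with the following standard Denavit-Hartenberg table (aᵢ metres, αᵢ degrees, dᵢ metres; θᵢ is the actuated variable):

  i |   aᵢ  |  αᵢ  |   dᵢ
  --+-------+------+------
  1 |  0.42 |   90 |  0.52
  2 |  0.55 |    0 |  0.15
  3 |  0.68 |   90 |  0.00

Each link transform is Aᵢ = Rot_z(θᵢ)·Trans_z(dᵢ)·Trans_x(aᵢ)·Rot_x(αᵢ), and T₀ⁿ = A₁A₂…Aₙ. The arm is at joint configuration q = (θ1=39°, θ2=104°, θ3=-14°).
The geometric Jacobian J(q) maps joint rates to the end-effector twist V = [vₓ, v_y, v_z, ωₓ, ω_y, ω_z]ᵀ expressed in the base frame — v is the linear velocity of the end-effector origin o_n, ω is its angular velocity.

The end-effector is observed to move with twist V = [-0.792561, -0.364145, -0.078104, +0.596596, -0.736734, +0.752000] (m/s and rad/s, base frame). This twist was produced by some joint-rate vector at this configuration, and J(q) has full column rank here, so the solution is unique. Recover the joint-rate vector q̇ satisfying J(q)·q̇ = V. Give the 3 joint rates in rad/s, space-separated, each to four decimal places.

o_n = [0.3174, 0.0640, 1.7337]
J₁: ẑ×o_n = [-0.0640, 0.3174, 0.0000], ω = ẑ
J2: z=[0.6293, -0.7771, 0.0000] o=[0.3264, 0.2643, 0.5200] → [-0.9432, -0.7638, -0.1331, 0.6293, -0.7771, 0.0000]
J3: z=[0.6293, -0.7771, 0.0000] o=[0.3174, 0.0640, 1.0537] → [-0.5285, -0.4279, 0.0000, 0.6293, -0.7771, 0.0000]
q̇ = J⁺·V = [0.7520, 0.5870, 0.3610]

0.7520 0.5870 0.3610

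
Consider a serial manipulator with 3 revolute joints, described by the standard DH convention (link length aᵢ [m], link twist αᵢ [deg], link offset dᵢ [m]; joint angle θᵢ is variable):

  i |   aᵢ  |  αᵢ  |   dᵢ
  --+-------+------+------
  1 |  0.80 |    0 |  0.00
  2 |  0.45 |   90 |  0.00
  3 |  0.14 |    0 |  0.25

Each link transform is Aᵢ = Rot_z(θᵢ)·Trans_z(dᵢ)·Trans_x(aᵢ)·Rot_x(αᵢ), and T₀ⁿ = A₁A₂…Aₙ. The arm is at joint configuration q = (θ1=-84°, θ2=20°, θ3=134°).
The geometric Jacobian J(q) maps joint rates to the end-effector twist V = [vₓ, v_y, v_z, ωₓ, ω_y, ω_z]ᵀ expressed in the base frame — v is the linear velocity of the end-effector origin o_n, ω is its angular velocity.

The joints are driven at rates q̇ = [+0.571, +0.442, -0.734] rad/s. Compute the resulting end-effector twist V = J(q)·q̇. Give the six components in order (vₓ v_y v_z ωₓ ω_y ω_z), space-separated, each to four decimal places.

o_n = [0.0136, -1.2223, 0.1007]
J₁: ẑ×o_n = [1.2223, 0.0136, -0.0000], ω = ẑ
J2: z=[0.0000, 0.0000, 1.0000] o=[0.0836, -0.7956, 0.0000] → [0.4266, -0.0701, 0.0000, 0.0000, 0.0000, 1.0000]
J3: z=[-0.8988, -0.4384, 0.0000] o=[0.2809, -1.2001, 0.0000] → [-0.0441, 0.0905, -0.0973, -0.8988, -0.4384, 0.0000]
V = J·q̇ = [0.9189, -0.0897, 0.0714, 0.6597, 0.3218, 1.0130]

0.9189 -0.0897 0.0714 0.6597 0.3218 1.0130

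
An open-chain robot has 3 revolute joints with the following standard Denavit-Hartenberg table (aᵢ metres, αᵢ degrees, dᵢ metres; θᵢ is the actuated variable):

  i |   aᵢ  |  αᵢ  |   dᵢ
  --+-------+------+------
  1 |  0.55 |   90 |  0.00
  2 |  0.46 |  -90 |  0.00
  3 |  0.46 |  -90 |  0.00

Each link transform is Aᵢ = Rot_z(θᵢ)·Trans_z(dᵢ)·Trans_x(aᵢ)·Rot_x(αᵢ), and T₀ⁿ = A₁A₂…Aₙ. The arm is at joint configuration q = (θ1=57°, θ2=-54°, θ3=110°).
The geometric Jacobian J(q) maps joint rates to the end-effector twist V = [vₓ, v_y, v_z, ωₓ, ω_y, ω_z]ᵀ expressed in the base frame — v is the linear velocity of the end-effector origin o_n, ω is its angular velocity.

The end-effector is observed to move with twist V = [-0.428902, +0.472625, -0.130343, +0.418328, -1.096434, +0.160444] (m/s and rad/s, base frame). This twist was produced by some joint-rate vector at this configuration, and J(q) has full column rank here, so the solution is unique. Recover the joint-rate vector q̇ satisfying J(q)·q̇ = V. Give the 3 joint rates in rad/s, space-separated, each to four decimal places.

0.6630 0.9480 -0.8550

o_n = [0.0339, 0.8459, -0.2449]
J₁: ẑ×o_n = [-0.8459, 0.0339, 0.0000], ω = ẑ
J2: z=[0.8387, -0.5446, 0.0000] o=[0.2996, 0.4613, 0.0000] → [0.1334, 0.2054, 0.1779, 0.8387, -0.5446, 0.0000]
J3: z=[0.4406, 0.6785, 0.5878] o=[0.4468, 0.6880, -0.3721] → [-0.0064, -0.2988, 0.3497, 0.4406, 0.6785, 0.5878]
q̇ = J⁺·V = [0.6630, 0.9480, -0.8550]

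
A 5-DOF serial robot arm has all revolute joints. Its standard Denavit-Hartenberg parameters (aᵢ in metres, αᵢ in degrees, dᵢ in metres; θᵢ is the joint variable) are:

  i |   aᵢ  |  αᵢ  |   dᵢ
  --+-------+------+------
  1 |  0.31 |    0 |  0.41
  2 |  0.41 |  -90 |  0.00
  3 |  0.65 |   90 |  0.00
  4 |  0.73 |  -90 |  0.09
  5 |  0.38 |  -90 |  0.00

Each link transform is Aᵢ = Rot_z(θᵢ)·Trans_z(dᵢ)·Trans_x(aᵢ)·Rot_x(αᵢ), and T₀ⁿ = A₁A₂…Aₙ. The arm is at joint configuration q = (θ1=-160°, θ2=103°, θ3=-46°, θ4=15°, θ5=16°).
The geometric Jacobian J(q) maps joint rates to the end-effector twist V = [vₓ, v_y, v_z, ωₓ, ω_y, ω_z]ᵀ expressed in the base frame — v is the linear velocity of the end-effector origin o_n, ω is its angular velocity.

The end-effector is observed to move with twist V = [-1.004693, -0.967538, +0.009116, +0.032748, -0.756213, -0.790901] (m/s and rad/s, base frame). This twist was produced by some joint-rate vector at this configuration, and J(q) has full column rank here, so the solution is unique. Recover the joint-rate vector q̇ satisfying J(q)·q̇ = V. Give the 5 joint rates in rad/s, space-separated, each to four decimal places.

-0.7960 0.3750 0.3130 -0.7260 -0.7220

o_n = [0.8217, -1.2994, 1.6284]
J₁: ẑ×o_n = [1.2994, 0.8217, -0.0000], ω = ẑ
J2: z=[0.0000, 0.0000, 1.0000] o=[-0.2913, -0.1060, 0.4100] → [1.1934, 1.1130, -0.0000, 0.0000, 0.0000, 1.0000]
J3: z=[0.8387, 0.5446, 0.0000] o=[-0.0680, -0.4499, 0.4100] → [0.6636, -1.0218, -1.1971, 0.8387, 0.5446, 0.0000]
J4: z=[-0.3918, 0.6033, 0.6947] o=[0.1779, -0.8286, 0.8776] → [0.7800, 0.7414, -0.2039, -0.3918, 0.6033, 0.6947]
J5: z=[0.7122, 0.6769, -0.1862] o=[0.5679, -1.0822, 1.4473] → [0.0821, -0.1762, -0.3265, 0.7122, 0.6769, -0.1862]
q̇ = J⁺·V = [-0.7960, 0.3750, 0.3130, -0.7260, -0.7220]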